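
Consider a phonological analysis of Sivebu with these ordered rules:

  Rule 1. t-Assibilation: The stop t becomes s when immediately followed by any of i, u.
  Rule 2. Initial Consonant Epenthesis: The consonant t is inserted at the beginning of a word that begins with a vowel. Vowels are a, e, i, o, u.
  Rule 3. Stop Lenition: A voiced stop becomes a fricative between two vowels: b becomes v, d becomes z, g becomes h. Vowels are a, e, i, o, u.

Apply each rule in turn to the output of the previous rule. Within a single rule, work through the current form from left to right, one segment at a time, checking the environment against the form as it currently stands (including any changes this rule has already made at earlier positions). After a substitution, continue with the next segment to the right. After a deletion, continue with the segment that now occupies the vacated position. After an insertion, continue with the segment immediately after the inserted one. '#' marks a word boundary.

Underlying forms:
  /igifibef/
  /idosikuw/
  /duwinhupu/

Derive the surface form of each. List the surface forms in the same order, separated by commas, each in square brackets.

/igifibef/:
  Rule 1 t-Assibilation: no change — [igifibef]
  Rule 2 Initial Consonant Epenthesis: [igifibef] → [tigifibef]
  Rule 3 Stop Lenition: [tigifibef] → [tihifivef]
/idosikuw/:
  Rule 1 t-Assibilation: no change — [idosikuw]
  Rule 2 Initial Consonant Epenthesis: [idosikuw] → [tidosikuw]
  Rule 3 Stop Lenition: [tidosikuw] → [tizosikuw]
/duwinhupu/:
  Rule 1 t-Assibilation: no change — [duwinhupu]
  Rule 2 Initial Consonant Epenthesis: no change — [duwinhupu]
  Rule 3 Stop Lenition: no change — [duwinhupu]

[tihifivef], [tizosikuw], [duwinhupu]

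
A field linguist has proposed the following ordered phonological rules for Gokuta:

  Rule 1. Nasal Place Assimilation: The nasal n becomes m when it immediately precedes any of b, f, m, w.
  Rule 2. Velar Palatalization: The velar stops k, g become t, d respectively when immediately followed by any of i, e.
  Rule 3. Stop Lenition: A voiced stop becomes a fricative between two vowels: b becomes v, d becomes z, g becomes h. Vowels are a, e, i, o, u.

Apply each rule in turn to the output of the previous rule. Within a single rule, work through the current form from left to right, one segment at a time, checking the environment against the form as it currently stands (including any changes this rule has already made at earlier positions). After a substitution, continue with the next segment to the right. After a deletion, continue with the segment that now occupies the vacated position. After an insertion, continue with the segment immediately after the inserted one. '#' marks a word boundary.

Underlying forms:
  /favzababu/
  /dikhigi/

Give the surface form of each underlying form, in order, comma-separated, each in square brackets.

[favzavavu], [dikhizi]

/favzababu/:
  Rule 1 Nasal Place Assimilation: no change — [favzababu]
  Rule 2 Velar Palatalization: no change — [favzababu]
  Rule 3 Stop Lenition: [favzababu] → [favzavavu]
/dikhigi/:
  Rule 1 Nasal Place Assimilation: no change — [dikhigi]
  Rule 2 Velar Palatalization: [dikhigi] → [dikhidi]
  Rule 3 Stop Lenition: [dikhidi] → [dikhizi]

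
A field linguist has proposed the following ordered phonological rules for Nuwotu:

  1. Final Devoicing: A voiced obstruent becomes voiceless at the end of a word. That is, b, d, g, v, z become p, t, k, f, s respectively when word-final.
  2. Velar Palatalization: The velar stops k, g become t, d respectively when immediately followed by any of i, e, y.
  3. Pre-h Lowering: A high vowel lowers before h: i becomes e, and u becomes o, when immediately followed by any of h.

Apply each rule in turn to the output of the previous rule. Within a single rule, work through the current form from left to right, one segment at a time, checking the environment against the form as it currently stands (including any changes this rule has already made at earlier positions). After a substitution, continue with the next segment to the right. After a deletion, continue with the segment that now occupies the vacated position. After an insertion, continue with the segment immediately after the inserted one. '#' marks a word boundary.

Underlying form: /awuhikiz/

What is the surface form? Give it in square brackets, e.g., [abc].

[awohitis]

1 Final Devoicing: [awuhikiz] → [awuhikis]
2 Velar Palatalization: [awuhikis] → [awuhitis]
3 Pre-h Lowering: [awuhitis] → [awohitis]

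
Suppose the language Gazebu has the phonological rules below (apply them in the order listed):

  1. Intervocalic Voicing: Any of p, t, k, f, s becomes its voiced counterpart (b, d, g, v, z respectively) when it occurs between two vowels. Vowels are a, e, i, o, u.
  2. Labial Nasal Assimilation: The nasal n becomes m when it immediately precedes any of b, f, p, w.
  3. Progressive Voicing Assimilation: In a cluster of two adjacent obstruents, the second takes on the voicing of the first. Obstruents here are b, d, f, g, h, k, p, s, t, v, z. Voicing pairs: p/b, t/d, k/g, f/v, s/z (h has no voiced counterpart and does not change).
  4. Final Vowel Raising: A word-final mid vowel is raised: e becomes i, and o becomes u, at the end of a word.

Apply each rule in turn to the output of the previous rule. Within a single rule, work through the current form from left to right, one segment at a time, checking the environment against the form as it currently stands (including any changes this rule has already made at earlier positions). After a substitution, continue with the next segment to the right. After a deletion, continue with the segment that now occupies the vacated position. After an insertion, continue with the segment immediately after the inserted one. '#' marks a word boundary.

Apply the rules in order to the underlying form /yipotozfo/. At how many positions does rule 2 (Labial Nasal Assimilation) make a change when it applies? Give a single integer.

1 Intervocalic Voicing: [yipotozfo] → [yibodozfo]
2 Labial Nasal Assimilation: no change — [yibodozfo]
3 Progressive Voicing Assimilation: [yibodozfo] → [yibodozvo]
4 Final Vowel Raising: [yibodozvo] → [yibodozvu]
Rule 2 changed 0 position(s).

0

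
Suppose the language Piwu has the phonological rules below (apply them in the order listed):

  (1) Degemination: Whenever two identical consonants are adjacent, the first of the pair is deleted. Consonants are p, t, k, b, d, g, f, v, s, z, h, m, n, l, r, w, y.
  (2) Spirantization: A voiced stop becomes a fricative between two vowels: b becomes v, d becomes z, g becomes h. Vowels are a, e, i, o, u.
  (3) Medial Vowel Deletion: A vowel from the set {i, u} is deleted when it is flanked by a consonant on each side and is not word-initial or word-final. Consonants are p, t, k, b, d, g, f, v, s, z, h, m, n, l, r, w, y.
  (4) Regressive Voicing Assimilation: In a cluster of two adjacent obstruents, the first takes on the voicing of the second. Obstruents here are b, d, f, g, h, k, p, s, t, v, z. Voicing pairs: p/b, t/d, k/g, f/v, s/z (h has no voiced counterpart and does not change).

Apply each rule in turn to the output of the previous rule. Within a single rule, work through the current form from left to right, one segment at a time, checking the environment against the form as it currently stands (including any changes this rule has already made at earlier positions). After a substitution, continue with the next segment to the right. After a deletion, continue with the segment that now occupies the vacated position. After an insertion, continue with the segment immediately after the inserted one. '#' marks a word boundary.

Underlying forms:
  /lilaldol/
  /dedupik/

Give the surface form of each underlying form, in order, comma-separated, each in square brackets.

/lilaldol/:
  (1) Degemination: no change — [lilaldol]
  (2) Spirantization: no change — [lilaldol]
  (3) Medial Vowel Deletion: [lilaldol] → [llaldol]
  (4) Regressive Voicing Assimilation: no change — [llaldol]
/dedupik/:
  (1) Degemination: no change — [dedupik]
  (2) Spirantization: [dedupik] → [dezupik]
  (3) Medial Vowel Deletion: [dezupik] → [dezpk]
  (4) Regressive Voicing Assimilation: [dezpk] → [despk]

[llaldol], [despk]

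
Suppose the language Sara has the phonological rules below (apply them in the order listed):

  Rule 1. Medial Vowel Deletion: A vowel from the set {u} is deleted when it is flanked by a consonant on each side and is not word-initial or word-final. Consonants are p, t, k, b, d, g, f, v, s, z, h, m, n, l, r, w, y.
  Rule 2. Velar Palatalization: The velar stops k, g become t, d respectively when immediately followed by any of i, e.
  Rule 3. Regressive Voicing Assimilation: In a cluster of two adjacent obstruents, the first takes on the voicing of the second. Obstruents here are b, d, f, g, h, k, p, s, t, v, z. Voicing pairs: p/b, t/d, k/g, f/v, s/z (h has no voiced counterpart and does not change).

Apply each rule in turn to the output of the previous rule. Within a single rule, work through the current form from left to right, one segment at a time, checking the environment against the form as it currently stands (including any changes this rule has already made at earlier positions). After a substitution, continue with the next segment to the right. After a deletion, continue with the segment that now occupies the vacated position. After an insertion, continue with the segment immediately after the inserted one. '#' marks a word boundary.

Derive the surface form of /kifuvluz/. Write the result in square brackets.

Rule 1 Medial Vowel Deletion: [kifuvluz] → [kifvlz]
Rule 2 Velar Palatalization: [kifvlz] → [tifvlz]
Rule 3 Regressive Voicing Assimilation: [tifvlz] → [tivvlz]

[tivvlz]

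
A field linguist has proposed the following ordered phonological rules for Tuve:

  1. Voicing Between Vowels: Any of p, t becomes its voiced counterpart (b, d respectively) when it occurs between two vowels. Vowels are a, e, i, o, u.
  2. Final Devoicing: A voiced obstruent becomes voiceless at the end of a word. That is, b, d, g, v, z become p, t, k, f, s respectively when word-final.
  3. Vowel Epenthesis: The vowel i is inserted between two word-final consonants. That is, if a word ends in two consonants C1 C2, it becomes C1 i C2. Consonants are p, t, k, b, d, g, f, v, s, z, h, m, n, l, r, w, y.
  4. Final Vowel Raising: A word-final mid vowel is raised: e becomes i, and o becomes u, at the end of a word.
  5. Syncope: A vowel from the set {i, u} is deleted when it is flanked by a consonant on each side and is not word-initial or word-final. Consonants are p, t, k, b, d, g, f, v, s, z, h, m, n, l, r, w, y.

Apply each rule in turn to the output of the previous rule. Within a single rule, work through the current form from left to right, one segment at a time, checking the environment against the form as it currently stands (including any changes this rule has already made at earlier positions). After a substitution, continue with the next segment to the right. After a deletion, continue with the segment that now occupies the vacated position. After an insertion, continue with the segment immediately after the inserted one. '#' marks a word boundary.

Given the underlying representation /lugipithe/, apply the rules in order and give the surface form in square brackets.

1 Voicing Between Vowels: [lugipithe] → [lugibithe]
2 Final Devoicing: no change — [lugibithe]
3 Vowel Epenthesis: no change — [lugibithe]
4 Final Vowel Raising: [lugibithe] → [lugibithi]
5 Syncope: [lugibithi] → [lgbthi]

[lgbthi]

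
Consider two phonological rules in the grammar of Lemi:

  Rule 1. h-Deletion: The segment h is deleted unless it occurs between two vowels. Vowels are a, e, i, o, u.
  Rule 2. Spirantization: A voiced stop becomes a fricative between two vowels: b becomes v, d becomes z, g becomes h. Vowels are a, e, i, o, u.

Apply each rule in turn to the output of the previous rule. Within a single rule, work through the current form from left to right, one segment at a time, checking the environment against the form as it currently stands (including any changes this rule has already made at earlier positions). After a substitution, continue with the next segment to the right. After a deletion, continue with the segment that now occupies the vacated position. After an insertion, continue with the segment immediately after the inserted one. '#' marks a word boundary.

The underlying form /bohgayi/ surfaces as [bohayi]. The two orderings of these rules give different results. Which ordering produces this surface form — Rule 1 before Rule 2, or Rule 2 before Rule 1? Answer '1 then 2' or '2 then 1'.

1 then 2

Order 1 then 2:
  1 h-Deletion: [bohgayi] → [bogayi]
  2 Spirantization: [bogayi] → [bohayi]
  result: [bohayi]
Order 2 then 1:
  2 Spirantization: no change — [bohgayi]
  1 h-Deletion: [bohgayi] → [bogayi]
  result: [bogayi]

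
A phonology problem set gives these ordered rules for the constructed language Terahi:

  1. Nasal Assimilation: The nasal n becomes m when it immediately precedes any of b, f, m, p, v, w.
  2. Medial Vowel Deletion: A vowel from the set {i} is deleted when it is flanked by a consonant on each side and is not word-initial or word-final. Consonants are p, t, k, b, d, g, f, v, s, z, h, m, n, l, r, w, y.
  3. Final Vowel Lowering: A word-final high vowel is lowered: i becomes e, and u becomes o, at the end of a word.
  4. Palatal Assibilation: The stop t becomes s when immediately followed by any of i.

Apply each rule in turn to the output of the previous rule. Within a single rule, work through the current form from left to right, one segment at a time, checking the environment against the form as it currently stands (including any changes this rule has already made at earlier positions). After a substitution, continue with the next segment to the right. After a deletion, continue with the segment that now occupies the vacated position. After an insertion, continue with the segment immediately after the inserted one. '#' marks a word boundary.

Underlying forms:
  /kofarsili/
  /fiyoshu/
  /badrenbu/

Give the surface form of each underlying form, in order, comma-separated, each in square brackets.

[kofarsle], [fyosho], [badrembo]

/kofarsili/:
  1 Nasal Assimilation: no change — [kofarsili]
  2 Medial Vowel Deletion: [kofarsili] → [kofarsli]
  3 Final Vowel Lowering: [kofarsli] → [kofarsle]
  4 Palatal Assibilation: no change — [kofarsle]
/fiyoshu/:
  1 Nasal Assimilation: no change — [fiyoshu]
  2 Medial Vowel Deletion: [fiyoshu] → [fyoshu]
  3 Final Vowel Lowering: [fyoshu] → [fyosho]
  4 Palatal Assibilation: no change — [fyosho]
/badrenbu/:
  1 Nasal Assimilation: [badrenbu] → [badrembu]
  2 Medial Vowel Deletion: no change — [badrembu]
  3 Final Vowel Lowering: [badrembu] → [badrembo]
  4 Palatal Assibilation: no change — [badrembo]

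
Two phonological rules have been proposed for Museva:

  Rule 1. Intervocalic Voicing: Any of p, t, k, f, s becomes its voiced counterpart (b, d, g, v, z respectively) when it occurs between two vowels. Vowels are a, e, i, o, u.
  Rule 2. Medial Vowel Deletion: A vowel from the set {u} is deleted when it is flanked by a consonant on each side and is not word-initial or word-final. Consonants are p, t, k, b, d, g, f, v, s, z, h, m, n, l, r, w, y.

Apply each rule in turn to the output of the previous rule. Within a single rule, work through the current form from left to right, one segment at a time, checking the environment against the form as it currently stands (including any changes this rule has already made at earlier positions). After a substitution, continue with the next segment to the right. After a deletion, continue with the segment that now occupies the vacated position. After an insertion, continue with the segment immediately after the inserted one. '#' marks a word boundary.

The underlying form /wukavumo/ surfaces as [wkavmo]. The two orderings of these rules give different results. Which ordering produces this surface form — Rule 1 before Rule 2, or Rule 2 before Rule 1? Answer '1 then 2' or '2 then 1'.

2 then 1

Order 1 then 2:
  1 Intervocalic Voicing: [wukavumo] → [wugavumo]
  2 Medial Vowel Deletion: [wugavumo] → [wgavmo]
  result: [wgavmo]
Order 2 then 1:
  2 Medial Vowel Deletion: [wukavumo] → [wkavmo]
  1 Intervocalic Voicing: no change — [wkavmo]
  result: [wkavmo]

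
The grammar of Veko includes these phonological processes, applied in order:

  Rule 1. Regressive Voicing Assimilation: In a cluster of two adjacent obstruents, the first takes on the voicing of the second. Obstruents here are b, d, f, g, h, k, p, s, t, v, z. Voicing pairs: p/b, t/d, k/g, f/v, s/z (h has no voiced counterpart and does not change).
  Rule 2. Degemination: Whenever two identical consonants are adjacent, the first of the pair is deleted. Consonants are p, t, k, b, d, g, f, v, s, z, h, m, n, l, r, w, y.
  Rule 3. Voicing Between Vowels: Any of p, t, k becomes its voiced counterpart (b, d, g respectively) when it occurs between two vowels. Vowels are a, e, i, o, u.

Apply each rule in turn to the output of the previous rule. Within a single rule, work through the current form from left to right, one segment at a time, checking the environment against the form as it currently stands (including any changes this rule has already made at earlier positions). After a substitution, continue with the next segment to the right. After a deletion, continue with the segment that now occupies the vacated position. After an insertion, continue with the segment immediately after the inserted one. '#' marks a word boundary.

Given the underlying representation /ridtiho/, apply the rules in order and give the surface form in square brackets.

Rule 1 Regressive Voicing Assimilation: [ridtiho] → [rittiho]
Rule 2 Degemination: [rittiho] → [ritiho]
Rule 3 Voicing Between Vowels: [ritiho] → [ridiho]

[ridiho]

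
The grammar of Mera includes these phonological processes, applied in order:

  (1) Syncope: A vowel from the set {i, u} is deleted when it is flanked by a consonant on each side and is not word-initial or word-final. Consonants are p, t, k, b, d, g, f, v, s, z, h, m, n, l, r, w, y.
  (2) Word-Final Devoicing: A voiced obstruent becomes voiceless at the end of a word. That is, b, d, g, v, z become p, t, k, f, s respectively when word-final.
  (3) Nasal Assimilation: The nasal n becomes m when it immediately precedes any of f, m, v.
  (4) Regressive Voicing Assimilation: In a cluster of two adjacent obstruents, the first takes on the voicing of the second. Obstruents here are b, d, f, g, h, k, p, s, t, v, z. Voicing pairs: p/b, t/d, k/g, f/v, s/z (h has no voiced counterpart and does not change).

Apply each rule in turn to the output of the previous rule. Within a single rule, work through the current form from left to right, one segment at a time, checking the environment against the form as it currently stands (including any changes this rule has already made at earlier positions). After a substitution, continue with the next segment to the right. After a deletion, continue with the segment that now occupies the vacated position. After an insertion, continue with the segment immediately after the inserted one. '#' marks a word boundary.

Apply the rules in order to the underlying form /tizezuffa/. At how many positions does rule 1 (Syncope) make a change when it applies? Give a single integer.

(1) Syncope: [tizezuffa] → [tzezffa]
(2) Word-Final Devoicing: no change — [tzezffa]
(3) Nasal Assimilation: no change — [tzezffa]
(4) Regressive Voicing Assimilation: [tzezffa] → [dzesffa]
Rule 1 changed 2 position(s).

2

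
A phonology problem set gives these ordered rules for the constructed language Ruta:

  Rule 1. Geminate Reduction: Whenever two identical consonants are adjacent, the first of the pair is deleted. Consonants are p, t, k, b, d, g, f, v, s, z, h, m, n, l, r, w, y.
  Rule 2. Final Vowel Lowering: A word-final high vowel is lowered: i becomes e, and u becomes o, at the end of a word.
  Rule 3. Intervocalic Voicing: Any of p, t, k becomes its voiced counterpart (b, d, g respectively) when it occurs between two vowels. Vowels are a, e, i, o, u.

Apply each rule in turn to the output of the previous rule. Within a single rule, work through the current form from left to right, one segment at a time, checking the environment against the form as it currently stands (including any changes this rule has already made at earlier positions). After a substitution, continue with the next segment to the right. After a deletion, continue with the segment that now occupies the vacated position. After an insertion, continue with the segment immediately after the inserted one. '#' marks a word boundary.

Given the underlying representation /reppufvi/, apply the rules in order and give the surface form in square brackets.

Rule 1 Geminate Reduction: [reppufvi] → [repufvi]
Rule 2 Final Vowel Lowering: [repufvi] → [repufve]
Rule 3 Intervocalic Voicing: [repufve] → [rebufve]

[rebufve]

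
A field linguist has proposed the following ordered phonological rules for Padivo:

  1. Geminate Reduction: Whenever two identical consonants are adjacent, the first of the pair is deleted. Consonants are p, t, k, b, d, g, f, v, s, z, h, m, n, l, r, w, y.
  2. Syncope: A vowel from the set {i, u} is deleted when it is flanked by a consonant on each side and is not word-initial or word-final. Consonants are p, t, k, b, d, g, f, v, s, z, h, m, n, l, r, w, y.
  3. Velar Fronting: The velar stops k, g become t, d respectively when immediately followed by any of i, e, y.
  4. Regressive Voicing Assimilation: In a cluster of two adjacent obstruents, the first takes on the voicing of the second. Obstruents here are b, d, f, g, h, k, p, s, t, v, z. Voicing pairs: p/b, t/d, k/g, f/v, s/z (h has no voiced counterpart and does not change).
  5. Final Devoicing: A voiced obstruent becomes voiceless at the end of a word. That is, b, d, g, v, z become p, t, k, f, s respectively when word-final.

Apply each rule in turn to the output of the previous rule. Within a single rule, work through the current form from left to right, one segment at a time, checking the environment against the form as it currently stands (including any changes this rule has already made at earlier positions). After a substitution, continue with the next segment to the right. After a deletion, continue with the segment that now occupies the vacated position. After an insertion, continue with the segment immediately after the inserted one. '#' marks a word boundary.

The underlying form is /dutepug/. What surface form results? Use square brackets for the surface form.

1 Geminate Reduction: no change — [dutepug]
2 Syncope: [dutepug] → [dtepg]
3 Velar Fronting: no change — [dtepg]
4 Regressive Voicing Assimilation: [dtepg] → [ttebg]
5 Final Devoicing: [ttebg] → [ttebk]

[ttebk]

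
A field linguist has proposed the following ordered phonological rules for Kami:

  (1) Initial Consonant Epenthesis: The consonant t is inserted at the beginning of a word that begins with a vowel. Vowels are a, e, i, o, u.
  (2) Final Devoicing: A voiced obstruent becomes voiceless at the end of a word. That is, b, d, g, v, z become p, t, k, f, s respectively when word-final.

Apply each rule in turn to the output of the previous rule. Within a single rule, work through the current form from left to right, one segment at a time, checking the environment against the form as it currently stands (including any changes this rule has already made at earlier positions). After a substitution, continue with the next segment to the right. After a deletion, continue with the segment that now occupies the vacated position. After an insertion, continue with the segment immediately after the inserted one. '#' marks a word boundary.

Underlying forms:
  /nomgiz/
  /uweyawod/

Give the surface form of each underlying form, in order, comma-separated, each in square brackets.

[nomgis], [tuweyawot]

/nomgiz/:
  (1) Initial Consonant Epenthesis: no change — [nomgiz]
  (2) Final Devoicing: [nomgiz] → [nomgis]
/uweyawod/:
  (1) Initial Consonant Epenthesis: [uweyawod] → [tuweyawod]
  (2) Final Devoicing: [tuweyawod] → [tuweyawot]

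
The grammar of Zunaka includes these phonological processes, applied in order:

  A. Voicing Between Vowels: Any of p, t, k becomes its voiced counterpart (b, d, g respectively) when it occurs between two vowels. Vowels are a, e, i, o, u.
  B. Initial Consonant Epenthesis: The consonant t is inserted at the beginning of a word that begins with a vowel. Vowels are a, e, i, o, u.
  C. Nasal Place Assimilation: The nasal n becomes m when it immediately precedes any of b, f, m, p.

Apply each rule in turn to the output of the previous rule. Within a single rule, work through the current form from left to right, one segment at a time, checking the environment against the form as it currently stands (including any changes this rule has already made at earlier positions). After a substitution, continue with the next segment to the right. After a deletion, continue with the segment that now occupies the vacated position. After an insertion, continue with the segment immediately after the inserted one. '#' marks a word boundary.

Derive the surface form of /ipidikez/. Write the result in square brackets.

[tibidigez]

A Voicing Between Vowels: [ipidikez] → [ibidigez]
B Initial Consonant Epenthesis: [ibidigez] → [tibidigez]
C Nasal Place Assimilation: no change — [tibidigez]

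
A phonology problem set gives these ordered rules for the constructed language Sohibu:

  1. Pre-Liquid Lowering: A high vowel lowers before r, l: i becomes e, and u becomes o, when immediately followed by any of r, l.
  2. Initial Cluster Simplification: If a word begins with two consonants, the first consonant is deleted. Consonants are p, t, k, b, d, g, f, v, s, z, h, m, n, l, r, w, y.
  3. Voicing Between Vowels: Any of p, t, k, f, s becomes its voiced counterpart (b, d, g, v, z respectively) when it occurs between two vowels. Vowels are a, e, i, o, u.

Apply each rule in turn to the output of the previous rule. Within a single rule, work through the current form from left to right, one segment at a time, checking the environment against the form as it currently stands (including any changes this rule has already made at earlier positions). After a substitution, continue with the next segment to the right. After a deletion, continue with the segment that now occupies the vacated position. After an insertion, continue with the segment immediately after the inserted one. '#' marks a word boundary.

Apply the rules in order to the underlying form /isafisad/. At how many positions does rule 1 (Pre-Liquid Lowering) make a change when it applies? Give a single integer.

0

1 Pre-Liquid Lowering: no change — [isafisad]
2 Initial Cluster Simplification: no change — [isafisad]
3 Voicing Between Vowels: [isafisad] → [izavizad]
Rule 1 changed 0 position(s).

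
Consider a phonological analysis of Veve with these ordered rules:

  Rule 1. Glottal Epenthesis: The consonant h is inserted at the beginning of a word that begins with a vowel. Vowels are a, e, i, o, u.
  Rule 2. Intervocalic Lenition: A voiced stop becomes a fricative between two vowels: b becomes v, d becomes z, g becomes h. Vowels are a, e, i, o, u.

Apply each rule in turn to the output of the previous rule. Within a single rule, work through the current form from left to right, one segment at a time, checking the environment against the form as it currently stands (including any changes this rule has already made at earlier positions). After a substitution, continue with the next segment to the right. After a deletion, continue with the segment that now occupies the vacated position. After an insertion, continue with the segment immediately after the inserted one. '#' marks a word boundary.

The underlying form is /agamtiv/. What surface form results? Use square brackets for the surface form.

[hahamtiv]

Rule 1 Glottal Epenthesis: [agamtiv] → [hagamtiv]
Rule 2 Intervocalic Lenition: [hagamtiv] → [hahamtiv]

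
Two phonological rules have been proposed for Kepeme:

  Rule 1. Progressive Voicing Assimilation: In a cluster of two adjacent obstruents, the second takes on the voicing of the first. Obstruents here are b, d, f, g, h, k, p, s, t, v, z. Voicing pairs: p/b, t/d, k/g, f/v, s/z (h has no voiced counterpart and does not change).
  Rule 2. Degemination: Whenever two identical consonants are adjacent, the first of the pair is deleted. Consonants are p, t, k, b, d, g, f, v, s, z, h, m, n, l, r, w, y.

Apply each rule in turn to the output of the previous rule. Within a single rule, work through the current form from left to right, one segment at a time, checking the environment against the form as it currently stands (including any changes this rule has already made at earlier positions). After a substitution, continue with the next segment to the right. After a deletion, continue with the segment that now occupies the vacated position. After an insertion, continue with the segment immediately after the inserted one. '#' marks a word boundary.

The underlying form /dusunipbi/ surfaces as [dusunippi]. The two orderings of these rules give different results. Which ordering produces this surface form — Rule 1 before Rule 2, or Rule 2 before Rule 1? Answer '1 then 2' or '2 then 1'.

Order 1 then 2:
  1 Progressive Voicing Assimilation: [dusunipbi] → [dusunippi]
  2 Degemination: [dusunippi] → [dusunipi]
  result: [dusunipi]
Order 2 then 1:
  2 Degemination: no change — [dusunipbi]
  1 Progressive Voicing Assimilation: [dusunipbi] → [dusunippi]
  result: [dusunippi]

2 then 1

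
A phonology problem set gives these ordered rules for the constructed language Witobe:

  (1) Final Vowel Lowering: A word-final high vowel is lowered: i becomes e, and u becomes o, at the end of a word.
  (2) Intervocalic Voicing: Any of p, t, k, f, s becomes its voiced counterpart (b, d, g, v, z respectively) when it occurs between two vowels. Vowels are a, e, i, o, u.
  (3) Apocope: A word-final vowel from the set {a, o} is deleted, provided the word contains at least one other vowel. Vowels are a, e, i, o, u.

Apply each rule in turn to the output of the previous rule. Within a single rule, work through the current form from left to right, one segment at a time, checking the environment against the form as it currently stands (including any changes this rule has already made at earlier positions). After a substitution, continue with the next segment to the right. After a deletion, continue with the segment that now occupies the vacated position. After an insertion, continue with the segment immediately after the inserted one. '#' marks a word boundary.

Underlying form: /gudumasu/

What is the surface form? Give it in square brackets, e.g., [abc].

(1) Final Vowel Lowering: [gudumasu] → [gudumaso]
(2) Intervocalic Voicing: [gudumaso] → [gudumazo]
(3) Apocope: [gudumazo] → [gudumaz]

[gudumaz]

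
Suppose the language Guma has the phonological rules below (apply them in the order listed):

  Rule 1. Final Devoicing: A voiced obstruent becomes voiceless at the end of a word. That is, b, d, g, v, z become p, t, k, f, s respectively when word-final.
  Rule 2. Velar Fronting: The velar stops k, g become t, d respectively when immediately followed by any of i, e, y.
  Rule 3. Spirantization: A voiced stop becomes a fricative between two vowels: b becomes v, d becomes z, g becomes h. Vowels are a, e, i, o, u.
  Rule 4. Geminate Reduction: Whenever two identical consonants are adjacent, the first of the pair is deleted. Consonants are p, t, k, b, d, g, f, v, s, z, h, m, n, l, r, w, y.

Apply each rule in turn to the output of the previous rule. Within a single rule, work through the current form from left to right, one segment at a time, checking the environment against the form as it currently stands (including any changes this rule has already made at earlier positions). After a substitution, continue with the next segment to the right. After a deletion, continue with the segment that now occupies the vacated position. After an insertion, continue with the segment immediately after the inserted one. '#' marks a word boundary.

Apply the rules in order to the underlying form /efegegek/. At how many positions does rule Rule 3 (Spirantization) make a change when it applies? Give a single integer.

2

Rule 1 Final Devoicing: no change — [efegegek]
Rule 2 Velar Fronting: [efegegek] → [efededek]
Rule 3 Spirantization: [efededek] → [efezezek]
Rule 4 Geminate Reduction: no change — [efezezek]
Rule Rule 3 changed 2 position(s).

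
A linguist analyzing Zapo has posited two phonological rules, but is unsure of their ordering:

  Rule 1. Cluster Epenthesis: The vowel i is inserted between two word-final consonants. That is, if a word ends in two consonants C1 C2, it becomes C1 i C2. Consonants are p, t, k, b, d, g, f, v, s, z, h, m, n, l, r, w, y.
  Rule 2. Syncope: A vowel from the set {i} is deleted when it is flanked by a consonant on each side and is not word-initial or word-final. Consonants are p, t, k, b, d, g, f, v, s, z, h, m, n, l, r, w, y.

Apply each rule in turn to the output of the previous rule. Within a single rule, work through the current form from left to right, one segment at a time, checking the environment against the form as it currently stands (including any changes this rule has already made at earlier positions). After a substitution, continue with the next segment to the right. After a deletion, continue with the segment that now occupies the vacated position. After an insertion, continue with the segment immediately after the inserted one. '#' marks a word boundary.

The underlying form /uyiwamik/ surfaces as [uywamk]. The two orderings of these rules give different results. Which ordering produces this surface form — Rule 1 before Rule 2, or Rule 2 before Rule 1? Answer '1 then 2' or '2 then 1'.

Order 1 then 2:
  1 Cluster Epenthesis: no change — [uyiwamik]
  2 Syncope: [uyiwamik] → [uywamk]
  result: [uywamk]
Order 2 then 1:
  2 Syncope: [uyiwamik] → [uywamk]
  1 Cluster Epenthesis: [uywamk] → [uywamik]
  result: [uywamik]

1 then 2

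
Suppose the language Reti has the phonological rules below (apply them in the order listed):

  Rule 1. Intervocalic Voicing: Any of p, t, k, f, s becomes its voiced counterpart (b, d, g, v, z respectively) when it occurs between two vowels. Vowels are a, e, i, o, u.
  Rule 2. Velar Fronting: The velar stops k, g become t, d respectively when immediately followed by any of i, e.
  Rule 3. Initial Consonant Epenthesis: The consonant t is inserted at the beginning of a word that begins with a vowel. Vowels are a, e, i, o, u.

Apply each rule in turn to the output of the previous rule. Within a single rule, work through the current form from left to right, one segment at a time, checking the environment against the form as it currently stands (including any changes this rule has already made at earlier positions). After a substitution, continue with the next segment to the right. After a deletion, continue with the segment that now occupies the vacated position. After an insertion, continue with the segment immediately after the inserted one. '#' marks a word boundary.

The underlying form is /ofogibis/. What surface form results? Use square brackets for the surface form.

Rule 1 Intervocalic Voicing: [ofogibis] → [ovogibis]
Rule 2 Velar Fronting: [ovogibis] → [ovodibis]
Rule 3 Initial Consonant Epenthesis: [ovodibis] → [tovodibis]

[tovodibis]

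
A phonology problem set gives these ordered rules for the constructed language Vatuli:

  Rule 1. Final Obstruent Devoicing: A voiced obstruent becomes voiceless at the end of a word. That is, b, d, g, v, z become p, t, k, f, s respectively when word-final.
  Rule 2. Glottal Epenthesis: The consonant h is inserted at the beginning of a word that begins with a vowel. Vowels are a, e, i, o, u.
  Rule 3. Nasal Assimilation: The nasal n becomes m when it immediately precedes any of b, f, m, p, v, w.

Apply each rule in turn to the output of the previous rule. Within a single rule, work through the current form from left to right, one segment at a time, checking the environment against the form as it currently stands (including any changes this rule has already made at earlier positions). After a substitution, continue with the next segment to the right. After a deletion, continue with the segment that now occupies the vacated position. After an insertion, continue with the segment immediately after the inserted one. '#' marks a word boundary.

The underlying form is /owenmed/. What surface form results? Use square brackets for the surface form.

[howemmet]

Rule 1 Final Obstruent Devoicing: [owenmed] → [owenmet]
Rule 2 Glottal Epenthesis: [owenmet] → [howenmet]
Rule 3 Nasal Assimilation: [howenmet] → [howemmet]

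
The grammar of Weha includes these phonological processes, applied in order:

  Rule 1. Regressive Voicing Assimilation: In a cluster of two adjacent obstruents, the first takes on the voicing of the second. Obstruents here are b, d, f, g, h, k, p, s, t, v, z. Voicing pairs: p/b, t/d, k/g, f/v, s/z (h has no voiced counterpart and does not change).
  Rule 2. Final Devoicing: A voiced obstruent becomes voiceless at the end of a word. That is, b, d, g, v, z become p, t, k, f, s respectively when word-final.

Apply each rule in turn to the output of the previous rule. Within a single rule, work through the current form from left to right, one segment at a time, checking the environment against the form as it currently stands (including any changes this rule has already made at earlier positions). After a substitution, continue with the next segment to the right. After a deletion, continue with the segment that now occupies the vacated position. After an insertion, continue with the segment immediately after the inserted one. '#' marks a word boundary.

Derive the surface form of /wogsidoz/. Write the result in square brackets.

[woksidos]

Rule 1 Regressive Voicing Assimilation: [wogsidoz] → [woksidoz]
Rule 2 Final Devoicing: [woksidoz] → [woksidos]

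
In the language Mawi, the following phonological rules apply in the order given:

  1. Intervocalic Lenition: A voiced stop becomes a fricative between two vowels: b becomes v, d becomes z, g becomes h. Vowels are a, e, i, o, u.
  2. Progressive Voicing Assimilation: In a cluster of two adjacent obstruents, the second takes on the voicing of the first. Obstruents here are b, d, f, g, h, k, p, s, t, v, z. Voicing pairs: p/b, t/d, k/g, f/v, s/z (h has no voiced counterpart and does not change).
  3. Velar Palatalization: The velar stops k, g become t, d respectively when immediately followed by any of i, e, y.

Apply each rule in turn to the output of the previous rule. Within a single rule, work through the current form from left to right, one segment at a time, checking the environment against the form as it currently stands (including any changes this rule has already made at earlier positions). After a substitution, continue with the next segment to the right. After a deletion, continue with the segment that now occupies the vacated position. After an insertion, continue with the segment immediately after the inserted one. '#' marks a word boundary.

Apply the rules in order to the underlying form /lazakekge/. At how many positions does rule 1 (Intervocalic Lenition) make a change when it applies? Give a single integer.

0

1 Intervocalic Lenition: no change — [lazakekge]
2 Progressive Voicing Assimilation: [lazakekge] → [lazakekke]
3 Velar Palatalization: [lazakekke] → [lazatekte]
Rule 1 changed 0 position(s).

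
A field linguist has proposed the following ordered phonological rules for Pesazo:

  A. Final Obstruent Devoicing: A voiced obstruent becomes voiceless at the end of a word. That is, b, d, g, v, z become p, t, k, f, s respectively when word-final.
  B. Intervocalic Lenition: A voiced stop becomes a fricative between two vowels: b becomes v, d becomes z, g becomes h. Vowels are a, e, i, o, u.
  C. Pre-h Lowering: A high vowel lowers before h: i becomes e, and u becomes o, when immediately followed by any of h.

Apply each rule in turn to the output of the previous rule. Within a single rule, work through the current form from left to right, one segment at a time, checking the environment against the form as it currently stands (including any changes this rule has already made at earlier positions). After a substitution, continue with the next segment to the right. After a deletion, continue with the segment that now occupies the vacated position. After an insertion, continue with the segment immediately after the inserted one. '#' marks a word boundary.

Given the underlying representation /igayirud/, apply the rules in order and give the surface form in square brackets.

A Final Obstruent Devoicing: [igayirud] → [igayirut]
B Intervocalic Lenition: [igayirut] → [ihayirut]
C Pre-h Lowering: [ihayirut] → [ehayirut]

[ehayirut]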